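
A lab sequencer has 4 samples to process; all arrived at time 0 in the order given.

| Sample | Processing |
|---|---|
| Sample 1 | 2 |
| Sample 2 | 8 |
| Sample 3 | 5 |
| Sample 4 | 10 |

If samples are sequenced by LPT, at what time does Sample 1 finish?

25

LPT (decreasing processing time): Sample 4 Sample 2 Sample 3 Sample 1.
Sample 4: 0→10
Sample 2: 10→18
Sample 3: 18→23
Sample 1: 23→25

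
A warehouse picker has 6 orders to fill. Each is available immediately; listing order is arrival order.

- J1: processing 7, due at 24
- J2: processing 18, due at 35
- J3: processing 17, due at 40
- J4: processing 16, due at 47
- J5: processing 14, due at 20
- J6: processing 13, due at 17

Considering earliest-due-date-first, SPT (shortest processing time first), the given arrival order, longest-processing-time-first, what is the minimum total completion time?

263

EDD (increasing due date): J6 J5 J1 J2 J3 J4.
J6: 0→13
J5: 13→27
J1: 27→34
J2: 34→52
J3: 52→69
J4: 69→85
Sum = 13+27+34+52+69+85 = 280.
SPT (increasing processing time): J1 J6 J5 J4 J3 J2.
J1: 0→7
J6: 7→20
J5: 20→34
J4: 34→50
J3: 50→67
J2: 67→85
Sum = 7+20+34+50+67+85 = 263.
FIFO (arrival order): J1 J2 J3 J4 J5 J6.
J1: 0→7
J2: 7→25
J3: 25→42
J4: 42→58
J5: 58→72
J6: 72→85
Sum = 7+25+42+58+72+85 = 289.
LPT (decreasing processing time): J2 J3 J4 J5 J6 J1.
J2: 0→18
J3: 18→35
J4: 35→51
J5: 51→65
J6: 65→78
J1: 78→85
Sum = 18+35+51+65+78+85 = 332.
EDD 280, SPT 263, FIFO 289, LPT 332 → minimum 263.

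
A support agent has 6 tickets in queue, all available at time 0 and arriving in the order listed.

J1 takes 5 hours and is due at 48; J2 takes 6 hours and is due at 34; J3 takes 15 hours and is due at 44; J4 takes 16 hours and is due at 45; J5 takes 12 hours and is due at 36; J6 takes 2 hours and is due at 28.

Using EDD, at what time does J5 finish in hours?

EDD (increasing due date): J6 J2 J5 J3 J4 J1.
J6: 0→2
J2: 2→8
J5: 8→20

20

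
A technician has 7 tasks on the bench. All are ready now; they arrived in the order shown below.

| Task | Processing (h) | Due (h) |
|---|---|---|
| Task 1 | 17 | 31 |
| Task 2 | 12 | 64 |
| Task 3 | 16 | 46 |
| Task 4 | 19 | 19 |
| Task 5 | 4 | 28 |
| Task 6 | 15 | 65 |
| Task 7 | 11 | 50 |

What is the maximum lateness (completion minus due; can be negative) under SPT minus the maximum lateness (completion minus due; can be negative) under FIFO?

SPT (increasing processing time): Task 5 Task 7 Task 2 Task 6 Task 3 Task 1 Task 4.
Task 5: 0→4, due 28, lateness -24
Task 7: 4→15, due 50, lateness -35
Task 2: 15→27, due 64, lateness -37
Task 6: 27→42, due 65, lateness -23
Task 3: 42→58, due 46, lateness 12
Task 1: 58→75, due 31, lateness 44
Task 4: 75→94, due 19, lateness 75
Maximum = 75.
FIFO (arrival order): Task 1 Task 2 Task 3 Task 4 Task 5 Task 6 Task 7.
Task 1: 0→17, due 31, lateness -14
Task 2: 17→29, due 64, lateness -35
Task 3: 29→45, due 46, lateness -1
Task 4: 45→64, due 19, lateness 45
Task 5: 64→68, due 28, lateness 40
Task 6: 68→83, due 65, lateness 18
Task 7: 83→94, due 50, lateness 44
Maximum = 45.
Difference = 75 − 45 = 30.

30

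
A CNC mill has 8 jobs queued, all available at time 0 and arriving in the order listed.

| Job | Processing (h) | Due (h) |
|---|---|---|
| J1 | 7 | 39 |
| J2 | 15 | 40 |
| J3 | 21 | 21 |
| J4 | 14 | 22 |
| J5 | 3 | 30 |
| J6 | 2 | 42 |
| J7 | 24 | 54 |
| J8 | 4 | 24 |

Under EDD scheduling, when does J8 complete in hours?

EDD (increasing due date): J3 J4 J8 J5 J1 J2 J6 J7.
J3: 0→21
J4: 21→35
J8: 35→39

39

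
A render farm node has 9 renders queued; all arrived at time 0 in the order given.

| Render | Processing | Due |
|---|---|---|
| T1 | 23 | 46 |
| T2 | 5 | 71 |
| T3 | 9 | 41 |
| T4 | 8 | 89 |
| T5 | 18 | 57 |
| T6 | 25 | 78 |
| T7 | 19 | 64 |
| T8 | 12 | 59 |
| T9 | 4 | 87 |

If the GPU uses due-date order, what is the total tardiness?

EDD (increasing due date): T3 T1 T5 T8 T7 T2 T6 T9 T4.
T3: 0→9, due 41, tardiness 0
T1: 9→32, due 46, tardiness 0
T5: 32→50, due 57, tardiness 0
T8: 50→62, due 59, tardiness 3
T7: 62→81, due 64, tardiness 17
T2: 81→86, due 71, tardiness 15
T6: 86→111, due 78, tardiness 33
T9: 111→115, due 87, tardiness 28
T4: 115→123, due 89, tardiness 34
Sum = 0+0+0+3+17+15+33+28+34 = 130.

130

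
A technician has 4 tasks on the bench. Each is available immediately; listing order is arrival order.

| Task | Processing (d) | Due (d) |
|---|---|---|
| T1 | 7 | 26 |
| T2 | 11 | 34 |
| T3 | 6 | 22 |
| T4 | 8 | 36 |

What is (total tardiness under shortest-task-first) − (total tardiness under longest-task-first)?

-10

SPT (increasing processing time): T3 T1 T4 T2.
T3: 0→6, due 22, tardiness 0
T1: 6→13, due 26, tardiness 0
T4: 13→21, due 36, tardiness 0
T2: 21→32, due 34, tardiness 0
Sum = 0+0+0+0 = 0.
LPT (decreasing processing time): T2 T4 T1 T3.
T2: 0→11, due 34, tardiness 0
T4: 11→19, due 36, tardiness 0
T1: 19→26, due 26, tardiness 0
T3: 26→32, due 22, tardiness 10
Sum = 0+0+0+10 = 10.
Difference = 0 − 10 = -10.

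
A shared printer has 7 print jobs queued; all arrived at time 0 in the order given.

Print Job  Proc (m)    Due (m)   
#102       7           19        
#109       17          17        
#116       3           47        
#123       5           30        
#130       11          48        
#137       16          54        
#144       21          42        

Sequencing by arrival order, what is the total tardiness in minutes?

52

FIFO (arrival order): #102 #109 #116 #123 #130 #137 #144.
#102: 0→7, due 19, tardiness 0
#109: 7→24, due 17, tardiness 7
#116: 24→27, due 47, tardiness 0
#123: 27→32, due 30, tardiness 2
#130: 32→43, due 48, tardiness 0
#137: 43→59, due 54, tardiness 5
#144: 59→80, due 42, tardiness 38
Sum = 0+7+0+2+0+5+38 = 52.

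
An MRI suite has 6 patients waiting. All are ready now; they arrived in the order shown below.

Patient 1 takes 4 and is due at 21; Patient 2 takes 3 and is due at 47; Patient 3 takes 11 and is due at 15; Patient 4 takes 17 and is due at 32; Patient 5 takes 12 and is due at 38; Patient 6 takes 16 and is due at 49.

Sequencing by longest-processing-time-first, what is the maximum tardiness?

41

LPT (decreasing processing time): Patient 4 Patient 6 Patient 5 Patient 3 Patient 1 Patient 2.
Patient 4: 0→17, due 32, tardiness 0
Patient 6: 17→33, due 49, tardiness 0
Patient 5: 33→45, due 38, tardiness 7
Patient 3: 45→56, due 15, tardiness 41
Patient 1: 56→60, due 21, tardiness 39
Patient 2: 60→63, due 47, tardiness 16
Maximum = 41.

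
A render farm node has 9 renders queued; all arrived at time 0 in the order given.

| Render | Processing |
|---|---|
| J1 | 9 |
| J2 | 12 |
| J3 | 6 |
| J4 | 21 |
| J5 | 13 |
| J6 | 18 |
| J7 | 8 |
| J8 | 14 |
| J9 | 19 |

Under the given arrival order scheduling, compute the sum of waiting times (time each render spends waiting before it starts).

FIFO (arrival order): J1 J2 J3 J4 J5 J6 J7 J8 J9.
J1: waits 0, runs 0→9
J2: waits 9, runs 9→21
J3: waits 21, runs 21→27
J4: waits 27, runs 27→48
J5: waits 48, runs 48→61
J6: waits 61, runs 61→79
J7: waits 79, runs 79→87
J8: waits 87, runs 87→101
J9: waits 101, runs 101→120
Sum = 0+9+21+27+48+61+79+87+101 = 433.

433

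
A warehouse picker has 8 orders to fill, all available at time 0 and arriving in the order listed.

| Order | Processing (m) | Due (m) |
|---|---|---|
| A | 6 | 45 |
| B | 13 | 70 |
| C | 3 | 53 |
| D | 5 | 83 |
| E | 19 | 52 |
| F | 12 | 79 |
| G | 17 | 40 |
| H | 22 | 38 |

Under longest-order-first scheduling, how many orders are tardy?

6

LPT (decreasing processing time): H E G B F A D C.
H: 0→22, due 38, tardiness 0
E: 22→41, due 52, tardiness 0
G: 41→58, due 40, tardiness 18
B: 58→71, due 70, tardiness 1
F: 71→83, due 79, tardiness 4
A: 83→89, due 45, tardiness 44
D: 89→94, due 83, tardiness 11
C: 94→97, due 53, tardiness 44
Late orders: 6.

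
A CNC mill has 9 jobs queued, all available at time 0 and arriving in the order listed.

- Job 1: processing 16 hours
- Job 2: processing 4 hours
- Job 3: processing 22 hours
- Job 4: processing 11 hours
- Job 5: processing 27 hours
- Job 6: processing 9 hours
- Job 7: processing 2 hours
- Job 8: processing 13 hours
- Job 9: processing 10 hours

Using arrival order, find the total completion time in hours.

FIFO (arrival order): Job 1 Job 2 Job 3 Job 4 Job 5 Job 6 Job 7 Job 8 Job 9.
Job 1: 0→16
Job 2: 16→20
Job 3: 20→42
Job 4: 42→53
Job 5: 53→80
Job 6: 80→89
Job 7: 89→91
Job 8: 91→104
Job 9: 104→114
Sum = 16+20+42+53+80+89+91+104+114 = 609.

609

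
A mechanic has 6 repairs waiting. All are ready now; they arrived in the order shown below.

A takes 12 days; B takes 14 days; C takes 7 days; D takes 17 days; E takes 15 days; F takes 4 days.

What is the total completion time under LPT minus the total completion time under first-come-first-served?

LPT (decreasing processing time): D E B A C F.
D: 0→17
E: 17→32
B: 32→46
A: 46→58
C: 58→65
F: 65→69
Sum = 17+32+46+58+65+69 = 287.
FIFO (arrival order): A B C D E F.
A: 0→12
B: 12→26
C: 26→33
D: 33→50
E: 50→65
F: 65→69
Sum = 12+26+33+50+65+69 = 255.
Difference = 287 − 255 = 32.

32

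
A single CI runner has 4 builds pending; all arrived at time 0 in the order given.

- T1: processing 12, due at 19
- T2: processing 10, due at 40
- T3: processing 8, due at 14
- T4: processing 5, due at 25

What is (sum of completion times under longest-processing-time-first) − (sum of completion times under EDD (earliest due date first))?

11

LPT (decreasing processing time): T1 T2 T3 T4.
T1: 0→12
T2: 12→22
T3: 22→30
T4: 30→35
Sum = 12+22+30+35 = 99.
EDD (increasing due date): T3 T1 T4 T2.
T3: 0→8
T1: 8→20
T4: 20→25
T2: 25→35
Sum = 8+20+25+35 = 88.
Difference = 99 − 88 = 11.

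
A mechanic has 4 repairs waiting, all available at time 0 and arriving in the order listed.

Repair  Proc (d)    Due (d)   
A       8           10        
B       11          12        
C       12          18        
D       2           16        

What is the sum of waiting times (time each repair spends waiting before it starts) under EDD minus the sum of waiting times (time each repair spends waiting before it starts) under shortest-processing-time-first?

15

EDD (increasing due date): A B D C.
A: waits 0, runs 0→8
B: waits 8, runs 8→19
D: waits 19, runs 19→21
C: waits 21, runs 21→33
Sum = 0+8+19+21 = 48.
SPT (increasing processing time): D A B C.
D: waits 0, runs 0→2
A: waits 2, runs 2→10
B: waits 10, runs 10→21
C: waits 21, runs 21→33
Sum = 0+2+10+21 = 33.
Difference = 48 − 33 = 15.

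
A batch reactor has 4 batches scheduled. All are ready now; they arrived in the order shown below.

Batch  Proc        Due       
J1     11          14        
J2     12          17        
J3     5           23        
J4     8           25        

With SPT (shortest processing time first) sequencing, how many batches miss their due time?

2

SPT (increasing processing time): J3 J4 J1 J2.
J3: 0→5, due 23, tardiness 0
J4: 5→13, due 25, tardiness 0
J1: 13→24, due 14, tardiness 10
J2: 24→36, due 17, tardiness 19
Late batches: 2.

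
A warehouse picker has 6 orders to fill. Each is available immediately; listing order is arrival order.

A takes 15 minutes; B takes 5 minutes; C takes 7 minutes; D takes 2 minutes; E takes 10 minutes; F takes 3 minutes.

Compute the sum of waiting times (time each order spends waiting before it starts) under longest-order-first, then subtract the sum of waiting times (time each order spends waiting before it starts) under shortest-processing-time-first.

LPT (decreasing processing time): A E C B F D.
A: waits 0, runs 0→15
E: waits 15, runs 15→25
C: waits 25, runs 25→32
B: waits 32, runs 32→37
F: waits 37, runs 37→40
D: waits 40, runs 40→42
Sum = 0+15+25+32+37+40 = 149.
SPT (increasing processing time): D F B C E A.
D: waits 0, runs 0→2
F: waits 2, runs 2→5
B: waits 5, runs 5→10
C: waits 10, runs 10→17
E: waits 17, runs 17→27
A: waits 27, runs 27→42
Sum = 0+2+5+10+17+27 = 61.
Difference = 149 − 61 = 88.

88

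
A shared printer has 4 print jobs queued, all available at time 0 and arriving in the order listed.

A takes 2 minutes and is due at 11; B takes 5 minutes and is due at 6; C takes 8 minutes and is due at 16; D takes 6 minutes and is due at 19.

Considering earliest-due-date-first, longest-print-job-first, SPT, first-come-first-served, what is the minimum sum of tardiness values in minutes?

EDD (increasing due date): B A C D.
B: 0→5, due 6, tardiness 0
A: 5→7, due 11, tardiness 0
C: 7→15, due 16, tardiness 0
D: 15→21, due 19, tardiness 2
Sum = 0+0+0+2 = 2.
LPT (decreasing processing time): C D B A.
C: 0→8, due 16, tardiness 0
D: 8→14, due 19, tardiness 0
B: 14→19, due 6, tardiness 13
A: 19→21, due 11, tardiness 10
Sum = 0+0+13+10 = 23.
SPT (increasing processing time): A B D C.
A: 0→2, due 11, tardiness 0
B: 2→7, due 6, tardiness 1
D: 7→13, due 19, tardiness 0
C: 13→21, due 16, tardiness 5
Sum = 0+1+0+5 = 6.
FIFO (arrival order): A B C D.
A: 0→2, due 11, tardiness 0
B: 2→7, due 6, tardiness 1
C: 7→15, due 16, tardiness 0
D: 15→21, due 19, tardiness 2
Sum = 0+1+0+2 = 3.
EDD 2, LPT 23, SPT 6, FIFO 3 → minimum 2.

2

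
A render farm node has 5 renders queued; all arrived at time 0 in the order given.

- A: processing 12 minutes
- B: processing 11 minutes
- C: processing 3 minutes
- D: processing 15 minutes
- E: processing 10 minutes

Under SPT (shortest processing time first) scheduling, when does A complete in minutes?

36

SPT (increasing processing time): C E B A D.
C: 0→3
E: 3→13
B: 13→24
A: 24→36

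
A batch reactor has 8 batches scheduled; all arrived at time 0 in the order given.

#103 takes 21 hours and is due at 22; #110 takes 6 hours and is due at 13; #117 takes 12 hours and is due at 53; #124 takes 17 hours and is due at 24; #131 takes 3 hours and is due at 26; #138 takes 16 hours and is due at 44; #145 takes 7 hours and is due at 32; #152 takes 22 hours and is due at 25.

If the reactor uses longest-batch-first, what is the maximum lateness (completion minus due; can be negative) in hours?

88

LPT (decreasing processing time): #152 #103 #124 #138 #117 #145 #110 #131.
#152: 0→22, due 25, lateness -3
#103: 22→43, due 22, lateness 21
#124: 43→60, due 24, lateness 36
#138: 60→76, due 44, lateness 32
#117: 76→88, due 53, lateness 35
#145: 88→95, due 32, lateness 63
#110: 95→101, due 13, lateness 88
#131: 101→104, due 26, lateness 78
Maximum = 88.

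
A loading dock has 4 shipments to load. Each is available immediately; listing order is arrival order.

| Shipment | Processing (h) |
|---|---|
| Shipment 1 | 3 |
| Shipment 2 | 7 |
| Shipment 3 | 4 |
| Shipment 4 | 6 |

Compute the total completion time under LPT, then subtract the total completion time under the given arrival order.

LPT (decreasing processing time): Shipment 2 Shipment 4 Shipment 3 Shipment 1.
Shipment 2: 0→7
Shipment 4: 7→13
Shipment 3: 13→17
Shipment 1: 17→20
Sum = 7+13+17+20 = 57.
FIFO (arrival order): Shipment 1 Shipment 2 Shipment 3 Shipment 4.
Shipment 1: 0→3
Shipment 2: 3→10
Shipment 3: 10→14
Shipment 4: 14→20
Sum = 3+10+14+20 = 47.
Difference = 57 − 47 = 10.

10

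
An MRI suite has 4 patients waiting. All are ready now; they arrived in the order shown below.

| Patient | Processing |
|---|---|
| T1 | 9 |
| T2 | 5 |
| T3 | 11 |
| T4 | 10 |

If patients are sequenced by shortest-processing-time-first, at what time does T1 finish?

SPT (increasing processing time): T2 T1 T4 T3.
T2: 0→5
T1: 5→14

14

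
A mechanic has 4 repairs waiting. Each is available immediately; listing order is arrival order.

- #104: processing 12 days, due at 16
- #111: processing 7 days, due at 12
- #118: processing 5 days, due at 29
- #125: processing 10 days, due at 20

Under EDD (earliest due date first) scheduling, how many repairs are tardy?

3

EDD (increasing due date): #111 #104 #125 #118.
#111: 0→7, due 12, tardiness 0
#104: 7→19, due 16, tardiness 3
#125: 19→29, due 20, tardiness 9
#118: 29→34, due 29, tardiness 5
Late repairs: 3.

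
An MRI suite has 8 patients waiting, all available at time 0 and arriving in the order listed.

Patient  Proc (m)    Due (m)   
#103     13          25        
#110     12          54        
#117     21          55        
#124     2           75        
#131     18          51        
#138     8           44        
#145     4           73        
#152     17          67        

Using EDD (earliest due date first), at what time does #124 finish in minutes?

95

EDD (increasing due date): #103 #138 #131 #110 #117 #152 #145 #124.
#103: 0→13
#138: 13→21
#131: 21→39
#110: 39→51
#117: 51→72
#152: 72→89
#145: 89→93
#124: 93→95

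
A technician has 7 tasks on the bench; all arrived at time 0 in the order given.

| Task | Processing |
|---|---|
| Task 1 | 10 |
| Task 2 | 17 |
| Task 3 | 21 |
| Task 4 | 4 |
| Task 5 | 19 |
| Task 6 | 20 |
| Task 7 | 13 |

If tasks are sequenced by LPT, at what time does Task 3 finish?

LPT (decreasing processing time): Task 3 Task 6 Task 5 Task 2 Task 7 Task 1 Task 4.
Task 3: 0→21

21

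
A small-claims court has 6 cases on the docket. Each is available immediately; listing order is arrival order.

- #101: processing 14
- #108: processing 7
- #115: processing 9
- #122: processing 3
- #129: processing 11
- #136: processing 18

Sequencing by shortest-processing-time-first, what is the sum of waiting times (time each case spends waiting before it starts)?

106

SPT (increasing processing time): #122 #108 #115 #129 #101 #136.
#122: waits 0, runs 0→3
#108: waits 3, runs 3→10
#115: waits 10, runs 10→19
#129: waits 19, runs 19→30
#101: waits 30, runs 30→44
#136: waits 44, runs 44→62
Sum = 0+3+10+19+30+44 = 106.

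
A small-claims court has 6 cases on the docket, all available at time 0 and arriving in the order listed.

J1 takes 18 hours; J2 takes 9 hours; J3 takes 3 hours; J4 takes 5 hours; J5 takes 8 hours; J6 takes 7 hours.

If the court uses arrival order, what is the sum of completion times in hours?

FIFO (arrival order): J1 J2 J3 J4 J5 J6.
J1: 0→18
J2: 18→27
J3: 27→30
J4: 30→35
J5: 35→43
J6: 43→50
Sum = 18+27+30+35+43+50 = 203.

203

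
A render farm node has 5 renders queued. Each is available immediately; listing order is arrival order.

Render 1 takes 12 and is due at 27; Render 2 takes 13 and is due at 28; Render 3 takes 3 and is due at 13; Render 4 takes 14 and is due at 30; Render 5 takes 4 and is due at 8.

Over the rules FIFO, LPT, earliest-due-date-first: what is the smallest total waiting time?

62

FIFO (arrival order): Render 1 Render 2 Render 3 Render 4 Render 5.
Render 1: waits 0, runs 0→12
Render 2: waits 12, runs 12→25
Render 3: waits 25, runs 25→28
Render 4: waits 28, runs 28→42
Render 5: waits 42, runs 42→46
Sum = 0+12+25+28+42 = 107.
LPT (decreasing processing time): Render 4 Render 2 Render 1 Render 5 Render 3.
Render 4: waits 0, runs 0→14
Render 2: waits 14, runs 14→27
Render 1: waits 27, runs 27→39
Render 5: waits 39, runs 39→43
Render 3: waits 43, runs 43→46
Sum = 0+14+27+39+43 = 123.
EDD (increasing due date): Render 5 Render 3 Render 1 Render 2 Render 4.
Render 5: waits 0, runs 0→4
Render 3: waits 4, runs 4→7
Render 1: waits 7, runs 7→19
Render 2: waits 19, runs 19→32
Render 4: waits 32, runs 32→46
Sum = 0+4+7+19+32 = 62.
FIFO 107, LPT 123, EDD 62 → minimum 62.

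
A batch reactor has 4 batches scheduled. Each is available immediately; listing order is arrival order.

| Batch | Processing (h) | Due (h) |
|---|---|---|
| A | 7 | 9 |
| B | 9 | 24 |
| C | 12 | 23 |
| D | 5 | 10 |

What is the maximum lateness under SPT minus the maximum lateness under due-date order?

1

SPT (increasing processing time): D A B C.
D: 0→5, due 10, lateness -5
A: 5→12, due 9, lateness 3
B: 12→21, due 24, lateness -3
C: 21→33, due 23, lateness 10
Maximum = 10.
EDD (increasing due date): A D C B.
A: 0→7, due 9, lateness -2
D: 7→12, due 10, lateness 2
C: 12→24, due 23, lateness 1
B: 24→33, due 24, lateness 9
Maximum = 9.
Difference = 10 − 9 = 1.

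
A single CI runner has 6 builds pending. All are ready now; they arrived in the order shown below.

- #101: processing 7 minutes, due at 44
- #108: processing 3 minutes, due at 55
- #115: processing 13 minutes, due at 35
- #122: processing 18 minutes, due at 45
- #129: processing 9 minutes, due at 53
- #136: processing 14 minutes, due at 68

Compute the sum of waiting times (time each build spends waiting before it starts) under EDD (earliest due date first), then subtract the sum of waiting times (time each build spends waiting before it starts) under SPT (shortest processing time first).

EDD (increasing due date): #115 #101 #122 #129 #108 #136.
#115: waits 0, runs 0→13
#101: waits 13, runs 13→20
#122: waits 20, runs 20→38
#129: waits 38, runs 38→47
#108: waits 47, runs 47→50
#136: waits 50, runs 50→64
Sum = 0+13+20+38+47+50 = 168.
SPT (increasing processing time): #108 #101 #129 #115 #136 #122.
#108: waits 0, runs 0→3
#101: waits 3, runs 3→10
#129: waits 10, runs 10→19
#115: waits 19, runs 19→32
#136: waits 32, runs 32→46
#122: waits 46, runs 46→64
Sum = 0+3+10+19+32+46 = 110.
Difference = 168 − 110 = 58.

58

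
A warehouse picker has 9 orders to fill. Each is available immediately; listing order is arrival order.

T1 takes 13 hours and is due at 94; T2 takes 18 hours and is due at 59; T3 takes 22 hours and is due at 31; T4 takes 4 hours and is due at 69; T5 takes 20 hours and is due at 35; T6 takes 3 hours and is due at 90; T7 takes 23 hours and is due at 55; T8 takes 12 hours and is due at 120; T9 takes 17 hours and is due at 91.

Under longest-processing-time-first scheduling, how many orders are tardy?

8

LPT (decreasing processing time): T7 T3 T5 T2 T9 T1 T8 T4 T6.
T7: 0→23, due 55, tardiness 0
T3: 23→45, due 31, tardiness 14
T5: 45→65, due 35, tardiness 30
T2: 65→83, due 59, tardiness 24
T9: 83→100, due 91, tardiness 9
T1: 100→113, due 94, tardiness 19
T8: 113→125, due 120, tardiness 5
T4: 125→129, due 69, tardiness 60
T6: 129→132, due 90, tardiness 42
Late orders: 8.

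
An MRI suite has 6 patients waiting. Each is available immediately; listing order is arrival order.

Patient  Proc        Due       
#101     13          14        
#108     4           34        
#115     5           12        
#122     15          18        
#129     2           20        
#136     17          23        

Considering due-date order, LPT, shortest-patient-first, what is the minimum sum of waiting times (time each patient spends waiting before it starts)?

EDD (increasing due date): #115 #101 #122 #129 #136 #108.
#115: waits 0, runs 0→5
#101: waits 5, runs 5→18
#122: waits 18, runs 18→33
#129: waits 33, runs 33→35
#136: waits 35, runs 35→52
#108: waits 52, runs 52→56
Sum = 0+5+18+33+35+52 = 143.
LPT (decreasing processing time): #136 #122 #101 #115 #108 #129.
#136: waits 0, runs 0→17
#122: waits 17, runs 17→32
#101: waits 32, runs 32→45
#115: waits 45, runs 45→50
#108: waits 50, runs 50→54
#129: waits 54, runs 54→56
Sum = 0+17+32+45+50+54 = 198.
SPT (increasing processing time): #129 #108 #115 #101 #122 #136.
#129: waits 0, runs 0→2
#108: waits 2, runs 2→6
#115: waits 6, runs 6→11
#101: waits 11, runs 11→24
#122: waits 24, runs 24→39
#136: waits 39, runs 39→56
Sum = 0+2+6+11+24+39 = 82.
EDD 143, LPT 198, SPT 82 → minimum 82.

82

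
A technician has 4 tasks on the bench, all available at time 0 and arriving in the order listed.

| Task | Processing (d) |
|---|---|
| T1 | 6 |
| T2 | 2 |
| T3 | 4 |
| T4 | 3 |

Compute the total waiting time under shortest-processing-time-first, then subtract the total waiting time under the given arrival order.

SPT (increasing processing time): T2 T4 T3 T1.
T2: waits 0, runs 0→2
T4: waits 2, runs 2→5
T3: waits 5, runs 5→9
T1: waits 9, runs 9→15
Sum = 0+2+5+9 = 16.
FIFO (arrival order): T1 T2 T3 T4.
T1: waits 0, runs 0→6
T2: waits 6, runs 6→8
T3: waits 8, runs 8→12
T4: waits 12, runs 12→15
Sum = 0+6+8+12 = 26.
Difference = 16 − 26 = -10.

-10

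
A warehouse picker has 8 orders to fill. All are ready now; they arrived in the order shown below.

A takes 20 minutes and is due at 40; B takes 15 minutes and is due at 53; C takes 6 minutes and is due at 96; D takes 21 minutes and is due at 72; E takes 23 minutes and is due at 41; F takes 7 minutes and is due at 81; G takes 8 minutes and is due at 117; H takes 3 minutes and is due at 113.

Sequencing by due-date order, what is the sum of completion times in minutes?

576

EDD (increasing due date): A E B D F C H G.
A: 0→20
E: 20→43
B: 43→58
D: 58→79
F: 79→86
C: 86→92
H: 92→95
G: 95→103
Sum = 20+43+58+79+86+92+95+103 = 576.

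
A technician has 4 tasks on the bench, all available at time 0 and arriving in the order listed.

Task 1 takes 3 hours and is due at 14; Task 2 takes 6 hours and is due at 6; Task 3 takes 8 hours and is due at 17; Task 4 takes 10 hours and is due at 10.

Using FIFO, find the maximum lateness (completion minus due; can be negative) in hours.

17

FIFO (arrival order): Task 1 Task 2 Task 3 Task 4.
Task 1: 0→3, due 14, lateness -11
Task 2: 3→9, due 6, lateness 3
Task 3: 9→17, due 17, lateness 0
Task 4: 17→27, due 10, lateness 17
Maximum = 17.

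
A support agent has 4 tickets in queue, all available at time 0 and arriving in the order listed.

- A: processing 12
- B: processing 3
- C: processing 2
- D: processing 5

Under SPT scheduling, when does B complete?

5

SPT (increasing processing time): C B D A.
C: 0→2
B: 2→5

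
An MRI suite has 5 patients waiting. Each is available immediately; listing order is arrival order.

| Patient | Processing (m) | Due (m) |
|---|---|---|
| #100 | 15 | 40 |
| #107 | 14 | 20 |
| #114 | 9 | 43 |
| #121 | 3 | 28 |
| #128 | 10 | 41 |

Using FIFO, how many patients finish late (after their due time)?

FIFO (arrival order): #100 #107 #114 #121 #128.
#100: 0→15, due 40, tardiness 0
#107: 15→29, due 20, tardiness 9
#114: 29→38, due 43, tardiness 0
#121: 38→41, due 28, tardiness 13
#128: 41→51, due 41, tardiness 10
Late patients: 3.

3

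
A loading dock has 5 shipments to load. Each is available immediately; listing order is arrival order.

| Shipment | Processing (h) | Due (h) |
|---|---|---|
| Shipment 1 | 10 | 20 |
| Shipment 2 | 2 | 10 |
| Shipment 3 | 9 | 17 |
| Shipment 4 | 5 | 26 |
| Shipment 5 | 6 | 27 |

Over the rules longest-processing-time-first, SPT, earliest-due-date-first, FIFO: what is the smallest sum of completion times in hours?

76

LPT (decreasing processing time): Shipment 1 Shipment 3 Shipment 5 Shipment 4 Shipment 2.
Shipment 1: 0→10
Shipment 3: 10→19
Shipment 5: 19→25
Shipment 4: 25→30
Shipment 2: 30→32
Sum = 10+19+25+30+32 = 116.
SPT (increasing processing time): Shipment 2 Shipment 4 Shipment 5 Shipment 3 Shipment 1.
Shipment 2: 0→2
Shipment 4: 2→7
Shipment 5: 7→13
Shipment 3: 13→22
Shipment 1: 22→32
Sum = 2+7+13+22+32 = 76.
EDD (increasing due date): Shipment 2 Shipment 3 Shipment 1 Shipment 4 Shipment 5.
Shipment 2: 0→2
Shipment 3: 2→11
Shipment 1: 11→21
Shipment 4: 21→26
Shipment 5: 26→32
Sum = 2+11+21+26+32 = 92.
FIFO (arrival order): Shipment 1 Shipment 2 Shipment 3 Shipment 4 Shipment 5.
Shipment 1: 0→10
Shipment 2: 10→12
Shipment 3: 12→21
Shipment 4: 21→26
Shipment 5: 26→32
Sum = 10+12+21+26+32 = 101.
LPT 116, SPT 76, EDD 92, FIFO 101 → minimum 76.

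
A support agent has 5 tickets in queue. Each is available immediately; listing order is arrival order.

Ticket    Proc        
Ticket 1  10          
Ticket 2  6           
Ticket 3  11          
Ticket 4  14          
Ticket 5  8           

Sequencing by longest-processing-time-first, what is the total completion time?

LPT (decreasing processing time): Ticket 4 Ticket 3 Ticket 1 Ticket 5 Ticket 2.
Ticket 4: 0→14
Ticket 3: 14→25
Ticket 1: 25→35
Ticket 5: 35→43
Ticket 2: 43→49
Sum = 14+25+35+43+49 = 166.

166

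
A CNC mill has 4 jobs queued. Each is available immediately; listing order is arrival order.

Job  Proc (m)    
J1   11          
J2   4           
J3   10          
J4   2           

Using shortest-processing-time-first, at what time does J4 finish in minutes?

SPT (increasing processing time): J4 J2 J3 J1.
J4: 0→2

2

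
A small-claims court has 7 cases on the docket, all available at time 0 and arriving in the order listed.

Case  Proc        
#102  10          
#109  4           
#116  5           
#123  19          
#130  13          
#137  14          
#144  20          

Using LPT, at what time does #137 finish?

LPT (decreasing processing time): #144 #123 #137 #130 #102 #116 #109.
#144: 0→20
#123: 20→39
#137: 39→53

53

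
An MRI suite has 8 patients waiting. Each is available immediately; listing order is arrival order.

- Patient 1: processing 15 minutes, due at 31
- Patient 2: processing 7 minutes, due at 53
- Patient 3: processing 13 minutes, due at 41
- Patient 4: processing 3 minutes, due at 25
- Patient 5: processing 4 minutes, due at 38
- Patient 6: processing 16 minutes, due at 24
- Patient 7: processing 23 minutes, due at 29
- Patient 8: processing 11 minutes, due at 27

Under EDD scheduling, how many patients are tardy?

6

EDD (increasing due date): Patient 6 Patient 4 Patient 8 Patient 7 Patient 1 Patient 5 Patient 3 Patient 2.
Patient 6: 0→16, due 24, tardiness 0
Patient 4: 16→19, due 25, tardiness 0
Patient 8: 19→30, due 27, tardiness 3
Patient 7: 30→53, due 29, tardiness 24
Patient 1: 53→68, due 31, tardiness 37
Patient 5: 68→72, due 38, tardiness 34
Patient 3: 72→85, due 41, tardiness 44
Patient 2: 85→92, due 53, tardiness 39
Late patients: 6.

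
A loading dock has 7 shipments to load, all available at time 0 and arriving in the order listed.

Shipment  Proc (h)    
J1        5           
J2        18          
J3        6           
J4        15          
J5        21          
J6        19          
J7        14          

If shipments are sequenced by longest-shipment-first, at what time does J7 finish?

LPT (decreasing processing time): J5 J6 J2 J4 J7 J3 J1.
J5: 0→21
J6: 21→40
J2: 40→58
J4: 58→73
J7: 73→87

87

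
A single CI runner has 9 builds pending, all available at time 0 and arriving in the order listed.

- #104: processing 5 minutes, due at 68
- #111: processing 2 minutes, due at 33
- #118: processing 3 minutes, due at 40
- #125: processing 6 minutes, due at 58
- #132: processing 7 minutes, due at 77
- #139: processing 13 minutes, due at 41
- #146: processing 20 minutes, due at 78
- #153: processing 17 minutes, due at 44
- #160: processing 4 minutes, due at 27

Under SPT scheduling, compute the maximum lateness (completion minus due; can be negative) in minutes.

SPT (increasing processing time): #111 #118 #160 #104 #125 #132 #139 #153 #146.
#111: 0→2, due 33, lateness -31
#118: 2→5, due 40, lateness -35
#160: 5→9, due 27, lateness -18
#104: 9→14, due 68, lateness -54
#125: 14→20, due 58, lateness -38
#132: 20→27, due 77, lateness -50
#139: 27→40, due 41, lateness -1
#153: 40→57, due 44, lateness 13
#146: 57→77, due 78, lateness -1
Maximum = 13.

13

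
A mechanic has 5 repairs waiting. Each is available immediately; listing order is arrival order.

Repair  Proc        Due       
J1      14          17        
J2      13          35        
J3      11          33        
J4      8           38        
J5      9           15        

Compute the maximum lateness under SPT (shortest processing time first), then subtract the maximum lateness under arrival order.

SPT (increasing processing time): J4 J5 J3 J2 J1.
J4: 0→8, due 38, lateness -30
J5: 8→17, due 15, lateness 2
J3: 17→28, due 33, lateness -5
J2: 28→41, due 35, lateness 6
J1: 41→55, due 17, lateness 38
Maximum = 38.
FIFO (arrival order): J1 J2 J3 J4 J5.
J1: 0→14, due 17, lateness -3
J2: 14→27, due 35, lateness -8
J3: 27→38, due 33, lateness 5
J4: 38→46, due 38, lateness 8
J5: 46→55, due 15, lateness 40
Maximum = 40.
Difference = 38 − 40 = -2.

-2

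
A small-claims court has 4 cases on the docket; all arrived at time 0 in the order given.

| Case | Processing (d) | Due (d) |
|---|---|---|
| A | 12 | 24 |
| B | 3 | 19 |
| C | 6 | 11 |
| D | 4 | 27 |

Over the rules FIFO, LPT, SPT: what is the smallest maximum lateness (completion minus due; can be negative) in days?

FIFO (arrival order): A B C D.
A: 0→12, due 24, lateness -12
B: 12→15, due 19, lateness -4
C: 15→21, due 11, lateness 10
D: 21→25, due 27, lateness -2
Maximum = 10.
LPT (decreasing processing time): A C D B.
A: 0→12, due 24, lateness -12
C: 12→18, due 11, lateness 7
D: 18→22, due 27, lateness -5
B: 22→25, due 19, lateness 6
Maximum = 7.
SPT (increasing processing time): B D C A.
B: 0→3, due 19, lateness -16
D: 3→7, due 27, lateness -20
C: 7→13, due 11, lateness 2
A: 13→25, due 24, lateness 1
Maximum = 2.
FIFO 10, LPT 7, SPT 2 → minimum 2.

2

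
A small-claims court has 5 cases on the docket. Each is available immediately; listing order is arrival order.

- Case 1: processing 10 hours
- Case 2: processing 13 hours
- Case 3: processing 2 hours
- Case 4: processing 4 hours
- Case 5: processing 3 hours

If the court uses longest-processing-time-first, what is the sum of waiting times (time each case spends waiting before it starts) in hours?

93

LPT (decreasing processing time): Case 2 Case 1 Case 4 Case 5 Case 3.
Case 2: waits 0, runs 0→13
Case 1: waits 13, runs 13→23
Case 4: waits 23, runs 23→27
Case 5: waits 27, runs 27→30
Case 3: waits 30, runs 30→32
Sum = 0+13+23+27+30 = 93.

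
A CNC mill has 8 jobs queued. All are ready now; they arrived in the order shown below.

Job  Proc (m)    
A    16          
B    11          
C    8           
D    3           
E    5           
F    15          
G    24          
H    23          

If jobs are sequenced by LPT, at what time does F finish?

78

LPT (decreasing processing time): G H A F B C E D.
G: 0→24
H: 24→47
A: 47→63
F: 63→78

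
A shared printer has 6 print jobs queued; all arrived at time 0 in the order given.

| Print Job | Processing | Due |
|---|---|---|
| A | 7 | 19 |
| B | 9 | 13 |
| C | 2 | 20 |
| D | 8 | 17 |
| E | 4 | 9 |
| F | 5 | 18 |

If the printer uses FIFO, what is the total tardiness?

50

FIFO (arrival order): A B C D E F.
A: 0→7, due 19, tardiness 0
B: 7→16, due 13, tardiness 3
C: 16→18, due 20, tardiness 0
D: 18→26, due 17, tardiness 9
E: 26→30, due 9, tardiness 21
F: 30→35, due 18, tardiness 17
Sum = 0+3+0+9+21+17 = 50.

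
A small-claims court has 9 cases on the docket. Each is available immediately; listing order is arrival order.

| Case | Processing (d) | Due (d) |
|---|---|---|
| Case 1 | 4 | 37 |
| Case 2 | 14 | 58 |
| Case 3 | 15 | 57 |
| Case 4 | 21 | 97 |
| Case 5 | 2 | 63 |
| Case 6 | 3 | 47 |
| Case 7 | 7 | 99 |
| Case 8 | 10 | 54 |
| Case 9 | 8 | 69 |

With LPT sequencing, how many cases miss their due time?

LPT (decreasing processing time): Case 4 Case 3 Case 2 Case 8 Case 9 Case 7 Case 1 Case 6 Case 5.
Case 4: 0→21, due 97, tardiness 0
Case 3: 21→36, due 57, tardiness 0
Case 2: 36→50, due 58, tardiness 0
Case 8: 50→60, due 54, tardiness 6
Case 9: 60→68, due 69, tardiness 0
Case 7: 68→75, due 99, tardiness 0
Case 1: 75→79, due 37, tardiness 42
Case 6: 79→82, due 47, tardiness 35
Case 5: 82→84, due 63, tardiness 21
Late cases: 4.

4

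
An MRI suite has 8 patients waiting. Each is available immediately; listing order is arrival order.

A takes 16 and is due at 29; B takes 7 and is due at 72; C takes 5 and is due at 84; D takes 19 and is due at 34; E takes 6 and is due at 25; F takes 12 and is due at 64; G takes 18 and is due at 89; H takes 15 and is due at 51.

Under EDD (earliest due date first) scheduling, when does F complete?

EDD (increasing due date): E A D H F B C G.
E: 0→6
A: 6→22
D: 22→41
H: 41→56
F: 56→68

68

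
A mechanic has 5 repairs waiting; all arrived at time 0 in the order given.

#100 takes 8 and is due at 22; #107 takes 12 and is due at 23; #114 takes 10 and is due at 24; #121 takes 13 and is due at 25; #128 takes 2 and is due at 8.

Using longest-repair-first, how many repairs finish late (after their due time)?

LPT (decreasing processing time): #121 #107 #114 #100 #128.
#121: 0→13, due 25, tardiness 0
#107: 13→25, due 23, tardiness 2
#114: 25→35, due 24, tardiness 11
#100: 35→43, due 22, tardiness 21
#128: 43→45, due 8, tardiness 37
Late repairs: 4.

4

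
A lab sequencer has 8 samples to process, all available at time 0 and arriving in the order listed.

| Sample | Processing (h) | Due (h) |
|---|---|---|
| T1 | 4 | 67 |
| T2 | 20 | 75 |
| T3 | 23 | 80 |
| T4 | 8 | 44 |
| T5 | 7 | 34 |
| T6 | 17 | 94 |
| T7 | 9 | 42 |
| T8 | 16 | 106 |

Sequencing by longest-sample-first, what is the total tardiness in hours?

LPT (decreasing processing time): T3 T2 T6 T8 T7 T4 T5 T1.
T3: 0→23, due 80, tardiness 0
T2: 23→43, due 75, tardiness 0
T6: 43→60, due 94, tardiness 0
T8: 60→76, due 106, tardiness 0
T7: 76→85, due 42, tardiness 43
T4: 85→93, due 44, tardiness 49
T5: 93→100, due 34, tardiness 66
T1: 100→104, due 67, tardiness 37
Sum = 0+0+0+0+43+49+66+37 = 195.

195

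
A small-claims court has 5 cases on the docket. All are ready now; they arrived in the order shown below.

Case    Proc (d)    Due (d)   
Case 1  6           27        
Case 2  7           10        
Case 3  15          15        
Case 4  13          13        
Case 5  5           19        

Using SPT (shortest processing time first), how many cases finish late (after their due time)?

3

SPT (increasing processing time): Case 5 Case 1 Case 2 Case 4 Case 3.
Case 5: 0→5, due 19, tardiness 0
Case 1: 5→11, due 27, tardiness 0
Case 2: 11→18, due 10, tardiness 8
Case 4: 18→31, due 13, tardiness 18
Case 3: 31→46, due 15, tardiness 31
Late cases: 3.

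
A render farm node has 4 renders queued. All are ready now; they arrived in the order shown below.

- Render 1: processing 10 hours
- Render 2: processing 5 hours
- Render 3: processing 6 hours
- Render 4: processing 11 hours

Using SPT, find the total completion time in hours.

SPT (increasing processing time): Render 2 Render 3 Render 1 Render 4.
Render 2: 0→5
Render 3: 5→11
Render 1: 11→21
Render 4: 21→32
Sum = 5+11+21+32 = 69.

69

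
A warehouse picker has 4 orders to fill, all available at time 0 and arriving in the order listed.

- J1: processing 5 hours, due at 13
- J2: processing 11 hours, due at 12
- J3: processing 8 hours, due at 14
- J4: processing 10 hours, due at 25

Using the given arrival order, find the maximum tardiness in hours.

FIFO (arrival order): J1 J2 J3 J4.
J1: 0→5, due 13, tardiness 0
J2: 5→16, due 12, tardiness 4
J3: 16→24, due 14, tardiness 10
J4: 24→34, due 25, tardiness 9
Maximum = 10.

10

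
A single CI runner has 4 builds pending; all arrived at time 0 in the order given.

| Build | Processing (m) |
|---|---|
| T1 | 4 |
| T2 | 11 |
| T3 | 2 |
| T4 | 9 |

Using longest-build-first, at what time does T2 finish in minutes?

LPT (decreasing processing time): T2 T4 T1 T3.
T2: 0→11

11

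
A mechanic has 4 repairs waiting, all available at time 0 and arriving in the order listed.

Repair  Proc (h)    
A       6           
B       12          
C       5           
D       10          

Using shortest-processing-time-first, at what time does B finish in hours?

SPT (increasing processing time): C A D B.
C: 0→5
A: 5→11
D: 11→21
B: 21→33

33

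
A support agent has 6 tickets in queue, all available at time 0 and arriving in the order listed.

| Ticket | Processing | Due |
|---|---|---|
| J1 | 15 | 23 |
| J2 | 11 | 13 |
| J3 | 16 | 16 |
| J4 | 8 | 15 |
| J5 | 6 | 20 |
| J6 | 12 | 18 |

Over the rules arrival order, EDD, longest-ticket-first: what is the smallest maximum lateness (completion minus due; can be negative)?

45

FIFO (arrival order): J1 J2 J3 J4 J5 J6.
J1: 0→15, due 23, lateness -8
J2: 15→26, due 13, lateness 13
J3: 26→42, due 16, lateness 26
J4: 42→50, due 15, lateness 35
J5: 50→56, due 20, lateness 36
J6: 56→68, due 18, lateness 50
Maximum = 50.
EDD (increasing due date): J2 J4 J3 J6 J5 J1.
J2: 0→11, due 13, lateness -2
J4: 11→19, due 15, lateness 4
J3: 19→35, due 16, lateness 19
J6: 35→47, due 18, lateness 29
J5: 47→53, due 20, lateness 33
J1: 53→68, due 23, lateness 45
Maximum = 45.
LPT (decreasing processing time): J3 J1 J6 J2 J4 J5.
J3: 0→16, due 16, lateness 0
J1: 16→31, due 23, lateness 8
J6: 31→43, due 18, lateness 25
J2: 43→54, due 13, lateness 41
J4: 54→62, due 15, lateness 47
J5: 62→68, due 20, lateness 48
Maximum = 48.
FIFO 50, EDD 45, LPT 48 → minimum 45.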